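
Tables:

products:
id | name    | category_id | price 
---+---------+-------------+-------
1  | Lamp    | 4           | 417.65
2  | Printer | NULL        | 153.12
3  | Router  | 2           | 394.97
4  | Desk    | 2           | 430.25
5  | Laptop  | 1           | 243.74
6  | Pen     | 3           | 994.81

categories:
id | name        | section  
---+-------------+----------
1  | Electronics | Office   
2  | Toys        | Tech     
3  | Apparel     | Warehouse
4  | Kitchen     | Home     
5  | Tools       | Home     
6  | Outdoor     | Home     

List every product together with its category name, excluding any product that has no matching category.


INNER JOIN keeps only products rows whose category_id matches an id in categories. Walk through each product:
  - product 1 (Lamp): category_id=4 -> matches Kitchen
  - product 2 (Printer): category_id=NULL, no match -> dropped
  - product 3 (Router): category_id=2 -> matches Toys
  - product 4 (Desk): category_id=2 -> matches Toys
  - product 5 (Laptop): category_id=1 -> matches Electronics
  - product 6 (Pen): category_id=3 -> matches Apparel
So 1 of 6 rows is dropped.

SQL:
SELECT a.name, b.name AS category
FROM products a
INNER JOIN categories b ON a.category_id = b.id

Result:
name   | category   
-------+------------
Lamp   | Kitchen    
Router | Toys       
Desk   | Toys       
Laptop | Electronics
Pen    | Apparel    


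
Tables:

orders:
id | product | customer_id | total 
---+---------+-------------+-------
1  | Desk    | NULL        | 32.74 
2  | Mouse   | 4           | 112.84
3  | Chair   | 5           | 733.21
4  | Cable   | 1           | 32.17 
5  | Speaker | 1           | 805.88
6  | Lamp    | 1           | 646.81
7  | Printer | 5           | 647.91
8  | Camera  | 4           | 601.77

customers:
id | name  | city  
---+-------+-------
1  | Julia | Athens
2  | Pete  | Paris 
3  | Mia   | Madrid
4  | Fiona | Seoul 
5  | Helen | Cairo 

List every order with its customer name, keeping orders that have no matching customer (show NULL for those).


LEFT JOIN keeps every row from orders (the left table); where customer_id has no match in customers, the customer columns become NULL. Walk through each order:
  - order 1 (Desk): customer_id=NULL, no match -> kept with NULL
  - order 2 (Mouse): customer_id=4 -> matches Fiona
  - order 3 (Chair): customer_id=5 -> matches Helen
  - order 4 (Cable): customer_id=1 -> matches Julia
  - order 5 (Speaker): customer_id=1 -> matches Julia
  - order 6 (Lamp): customer_id=1 -> matches Julia
  - order 7 (Printer): customer_id=5 -> matches Helen
  - order 8 (Camera): customer_id=4 -> matches Fiona
All 8 rows appear; 1 has NULL customer.

SQL:
SELECT a.product, b.name AS customer
FROM orders a
LEFT JOIN customers b ON a.customer_id = b.id

Result:
product | customer
--------+---------
Desk    | NULL    
Mouse   | Fiona   
Chair   | Helen   
Cable   | Julia   
Speaker | Julia   
Lamp    | Julia   
Printer | Helen   
Camera  | Fiona   


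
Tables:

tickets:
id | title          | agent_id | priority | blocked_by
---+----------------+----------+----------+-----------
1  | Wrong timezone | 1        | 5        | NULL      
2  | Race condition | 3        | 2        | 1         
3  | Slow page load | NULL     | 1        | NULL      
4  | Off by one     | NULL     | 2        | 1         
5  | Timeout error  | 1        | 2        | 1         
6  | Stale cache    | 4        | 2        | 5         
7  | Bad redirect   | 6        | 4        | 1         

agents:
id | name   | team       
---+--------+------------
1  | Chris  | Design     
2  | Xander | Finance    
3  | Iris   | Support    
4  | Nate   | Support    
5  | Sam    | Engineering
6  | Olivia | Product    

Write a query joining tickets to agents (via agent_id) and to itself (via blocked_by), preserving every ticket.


Two LEFT JOINs from the same base table tickets: one to agents via agent_id, one to tickets itself via blocked_by. Both are LEFT so every ticket is preserved.
Match against agents:
  - ticket 1 (Wrong timezone): agent_id=1 -> matches Chris
  - ticket 2 (Race condition): agent_id=3 -> matches Iris
  - ticket 3 (Slow page load): agent_id=NULL, no match -> kept with NULL
  - ticket 4 (Off by one): agent_id=NULL, no match -> kept with NULL
  - ticket 5 (Timeout error): agent_id=1 -> matches Chris
  - ticket 6 (Stale cache): agent_id=4 -> matches Nate
  - ticket 7 (Bad redirect): agent_id=6 -> matches Olivia
Match against tickets (self):
  - ticket 1 (Wrong timezone): blocked_by=NULL -> NULL
  - ticket 2 (Race condition): blocked_by=1 -> Wrong timezone
  - ticket 3 (Slow page load): blocked_by=NULL -> NULL
  - ticket 4 (Off by one): blocked_by=1 -> Wrong timezone
  - ticket 5 (Timeout error): blocked_by=1 -> Wrong timezone
  - ticket 6 (Stale cache): blocked_by=5 -> Timeout error
  - ticket 7 (Bad redirect): blocked_by=1 -> Wrong timezone

SQL:
SELECT a.title, b.name AS agent, c.title AS blocked_by
FROM tickets a
LEFT JOIN agents b ON a.agent_id = b.id
LEFT JOIN tickets c ON a.blocked_by = c.id

Result:
title          | agent  | blocked_by    
---------------+--------+---------------
Wrong timezone | Chris  | NULL          
Race condition | Iris   | Wrong timezone
Slow page load | NULL   | NULL          
Off by one     | NULL   | Wrong timezone
Timeout error  | Chris  | Wrong timezone
Stale cache    | Nate   | Timeout error 
Bad redirect   | Olivia | Wrong timezone


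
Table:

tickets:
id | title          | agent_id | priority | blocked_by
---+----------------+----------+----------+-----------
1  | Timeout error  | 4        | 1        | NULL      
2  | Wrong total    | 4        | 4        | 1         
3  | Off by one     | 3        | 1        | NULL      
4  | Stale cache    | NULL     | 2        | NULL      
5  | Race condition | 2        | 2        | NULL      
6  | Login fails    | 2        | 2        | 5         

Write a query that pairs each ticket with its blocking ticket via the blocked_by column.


This is a self-join: tickets is joined to a second copy of itself, matching each row's blocked_by to another row's id. Use LEFT JOIN so rows with blocked_by=NULL are kept.
  - ticket 1 (Timeout error): blocked_by=NULL -> NULL
  - ticket 2 (Wrong total): blocked_by=1 -> Timeout error
  - ticket 3 (Off by one): blocked_by=NULL -> NULL
  - ticket 4 (Stale cache): blocked_by=NULL -> NULL
  - ticket 5 (Race condition): blocked_by=NULL -> NULL
  - ticket 6 (Login fails): blocked_by=5 -> Race condition

SQL:
SELECT a.title AS item, b.title AS blocked_by
FROM tickets a
LEFT JOIN tickets b ON a.blocked_by = b.id

Result:
item           | blocked_by    
---------------+---------------
Timeout error  | NULL          
Wrong total    | Timeout error 
Off by one     | NULL          
Stale cache    | NULL          
Race condition | NULL          
Login fails    | Race condition


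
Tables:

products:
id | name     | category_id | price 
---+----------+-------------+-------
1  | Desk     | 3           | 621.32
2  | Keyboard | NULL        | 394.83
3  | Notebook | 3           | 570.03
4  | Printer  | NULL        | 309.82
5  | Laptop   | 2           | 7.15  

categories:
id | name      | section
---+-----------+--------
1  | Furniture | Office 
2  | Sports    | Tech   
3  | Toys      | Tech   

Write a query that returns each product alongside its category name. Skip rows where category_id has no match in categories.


INNER JOIN keeps only products rows whose category_id matches an id in categories. Walk through each product:
  - product 1 (Desk): category_id=3 -> matches Toys
  - product 2 (Keyboard): category_id=NULL, no match -> dropped
  - product 3 (Notebook): category_id=3 -> matches Toys
  - product 4 (Printer): category_id=NULL, no match -> dropped
  - product 5 (Laptop): category_id=2 -> matches Sports
So 2 of 5 rows are dropped.

SQL:
SELECT a.name, b.name AS category
FROM products a
INNER JOIN categories b ON a.category_id = b.id

Result:
name     | category
---------+---------
Desk     | Toys    
Notebook | Toys    
Laptop   | Sports  


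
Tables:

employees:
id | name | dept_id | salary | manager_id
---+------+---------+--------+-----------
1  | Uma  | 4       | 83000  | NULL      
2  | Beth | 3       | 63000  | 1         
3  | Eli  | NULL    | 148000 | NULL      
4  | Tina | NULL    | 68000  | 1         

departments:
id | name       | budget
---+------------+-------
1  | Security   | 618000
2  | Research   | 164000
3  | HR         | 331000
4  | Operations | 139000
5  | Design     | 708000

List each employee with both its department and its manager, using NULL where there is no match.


Two LEFT JOINs from the same base table employees: one to departments via dept_id, one to employees itself via manager_id. Both are LEFT so every employee is preserved.
Match against departments:
  - employee 1 (Uma): dept_id=4 -> matches Operations
  - employee 2 (Beth): dept_id=3 -> matches HR
  - employee 3 (Eli): dept_id=NULL, no match -> kept with NULL
  - employee 4 (Tina): dept_id=NULL, no match -> kept with NULL
Match against employees (self):
  - employee 1 (Uma): manager_id=NULL -> NULL
  - employee 2 (Beth): manager_id=1 -> Uma
  - employee 3 (Eli): manager_id=NULL -> NULL
  - employee 4 (Tina): manager_id=1 -> Uma

SQL:
SELECT a.name, b.name AS department, c.name AS manager
FROM employees a
LEFT JOIN departments b ON a.dept_id = b.id
LEFT JOIN employees c ON a.manager_id = c.id

Result:
name | department | manager
-----+------------+--------
Uma  | Operations | NULL   
Beth | HR         | Uma    
Eli  | NULL       | NULL   
Tina | NULL       | Uma    


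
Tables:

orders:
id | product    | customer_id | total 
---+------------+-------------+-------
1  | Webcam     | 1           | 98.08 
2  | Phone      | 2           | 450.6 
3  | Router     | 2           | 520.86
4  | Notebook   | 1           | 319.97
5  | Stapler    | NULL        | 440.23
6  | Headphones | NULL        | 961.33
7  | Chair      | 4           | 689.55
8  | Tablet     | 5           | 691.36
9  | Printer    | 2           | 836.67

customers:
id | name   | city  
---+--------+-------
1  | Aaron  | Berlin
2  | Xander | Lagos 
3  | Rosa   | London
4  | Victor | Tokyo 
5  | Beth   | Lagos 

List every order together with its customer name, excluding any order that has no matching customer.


INNER JOIN keeps only orders rows whose customer_id matches an id in customers. Walk through each order:
  - order 1 (Webcam): customer_id=1 -> matches Aaron
  - order 2 (Phone): customer_id=2 -> matches Xander
  - order 3 (Router): customer_id=2 -> matches Xander
  - order 4 (Notebook): customer_id=1 -> matches Aaron
  - order 5 (Stapler): customer_id=NULL, no match -> dropped
  - order 6 (Headphones): customer_id=NULL, no match -> dropped
  - order 7 (Chair): customer_id=4 -> matches Victor
  - order 8 (Tablet): customer_id=5 -> matches Beth
  - order 9 (Printer): customer_id=2 -> matches Xander
So 2 of 9 rows are dropped.

SQL:
SELECT a.product, b.name AS customer
FROM orders a
INNER JOIN customers b ON a.customer_id = b.id

Result:
product  | customer
---------+---------
Webcam   | Aaron   
Phone    | Xander  
Router   | Xander  
Notebook | Aaron   
Chair    | Victor  
Tablet   | Beth    
Printer  | Xander  


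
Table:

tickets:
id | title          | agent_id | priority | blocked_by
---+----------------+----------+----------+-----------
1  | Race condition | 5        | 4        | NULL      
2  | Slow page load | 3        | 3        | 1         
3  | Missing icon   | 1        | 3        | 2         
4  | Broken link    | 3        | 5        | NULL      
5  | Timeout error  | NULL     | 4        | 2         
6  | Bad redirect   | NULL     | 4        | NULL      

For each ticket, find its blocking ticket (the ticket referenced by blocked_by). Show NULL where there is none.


This is a self-join: tickets is joined to a second copy of itself, matching each row's blocked_by to another row's id. Use LEFT JOIN so rows with blocked_by=NULL are kept.
  - ticket 1 (Race condition): blocked_by=NULL -> NULL
  - ticket 2 (Slow page load): blocked_by=1 -> Race condition
  - ticket 3 (Missing icon): blocked_by=2 -> Slow page load
  - ticket 4 (Broken link): blocked_by=NULL -> NULL
  - ticket 5 (Timeout error): blocked_by=2 -> Slow page load
  - ticket 6 (Bad redirect): blocked_by=NULL -> NULL

SQL:
SELECT a.title AS item, b.title AS blocked_by
FROM tickets a
LEFT JOIN tickets b ON a.blocked_by = b.id

Result:
item           | blocked_by    
---------------+---------------
Race condition | NULL          
Slow page load | Race condition
Missing icon   | Slow page load
Broken link    | NULL          
Timeout error  | Slow page load
Bad redirect   | NULL          


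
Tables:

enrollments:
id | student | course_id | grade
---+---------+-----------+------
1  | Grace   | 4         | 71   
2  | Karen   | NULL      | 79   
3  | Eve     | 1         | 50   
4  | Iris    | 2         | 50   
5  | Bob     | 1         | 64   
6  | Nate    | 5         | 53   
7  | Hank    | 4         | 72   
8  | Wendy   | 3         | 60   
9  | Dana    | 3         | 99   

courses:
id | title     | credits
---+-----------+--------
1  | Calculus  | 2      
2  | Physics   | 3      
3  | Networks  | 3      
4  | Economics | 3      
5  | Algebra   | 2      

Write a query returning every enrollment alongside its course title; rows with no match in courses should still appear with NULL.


LEFT JOIN keeps every row from enrollments (the left table); where course_id has no match in courses, the course columns become NULL. Walk through each enrollment:
  - enrollment 1 (Grace): course_id=4 -> matches Economics
  - enrollment 2 (Karen): course_id=NULL, no match -> kept with NULL
  - enrollment 3 (Eve): course_id=1 -> matches Calculus
  - enrollment 4 (Iris): course_id=2 -> matches Physics
  - enrollment 5 (Bob): course_id=1 -> matches Calculus
  - enrollment 6 (Nate): course_id=5 -> matches Algebra
  - enrollment 7 (Hank): course_id=4 -> matches Economics
  - enrollment 8 (Wendy): course_id=3 -> matches Networks
  - enrollment 9 (Dana): course_id=3 -> matches Networks
All 9 rows appear; 1 has NULL course.

SQL:
SELECT a.student, b.title AS course
FROM enrollments a
LEFT JOIN courses b ON a.course_id = b.id

Result:
student | course   
--------+----------
Grace   | Economics
Karen   | NULL     
Eve     | Calculus 
Iris    | Physics  
Bob     | Calculus 
Nate    | Algebra  
Hank    | Economics
Wendy   | Networks 
Dana    | Networks 


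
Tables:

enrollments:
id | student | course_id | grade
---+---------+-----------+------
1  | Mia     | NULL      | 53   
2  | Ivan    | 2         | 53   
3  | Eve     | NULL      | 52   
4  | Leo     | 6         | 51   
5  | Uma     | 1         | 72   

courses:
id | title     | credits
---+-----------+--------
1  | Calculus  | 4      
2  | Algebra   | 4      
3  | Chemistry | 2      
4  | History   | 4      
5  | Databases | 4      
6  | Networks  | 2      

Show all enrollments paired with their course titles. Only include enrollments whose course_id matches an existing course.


INNER JOIN keeps only enrollments rows whose course_id matches an id in courses. Walk through each enrollment:
  - enrollment 1 (Mia): course_id=NULL, no match -> dropped
  - enrollment 2 (Ivan): course_id=2 -> matches Algebra
  - enrollment 3 (Eve): course_id=NULL, no match -> dropped
  - enrollment 4 (Leo): course_id=6 -> matches Networks
  - enrollment 5 (Uma): course_id=1 -> matches Calculus
So 2 of 5 rows are dropped.

SQL:
SELECT a.student, b.title AS course
FROM enrollments a
INNER JOIN courses b ON a.course_id = b.id

Result:
student | course  
--------+---------
Ivan    | Algebra 
Leo     | Networks
Uma     | Calculus


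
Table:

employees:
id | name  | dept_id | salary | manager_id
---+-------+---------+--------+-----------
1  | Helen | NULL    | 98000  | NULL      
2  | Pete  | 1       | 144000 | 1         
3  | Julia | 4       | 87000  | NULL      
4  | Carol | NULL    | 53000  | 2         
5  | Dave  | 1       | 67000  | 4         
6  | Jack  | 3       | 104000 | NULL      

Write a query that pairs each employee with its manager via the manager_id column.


This is a self-join: employees is joined to a second copy of itself, matching each row's manager_id to another row's id. Use LEFT JOIN so rows with manager_id=NULL are kept.
  - employee 1 (Helen): manager_id=NULL -> NULL
  - employee 2 (Pete): manager_id=1 -> Helen
  - employee 3 (Julia): manager_id=NULL -> NULL
  - employee 4 (Carol): manager_id=2 -> Pete
  - employee 5 (Dave): manager_id=4 -> Carol
  - employee 6 (Jack): manager_id=NULL -> NULL

SQL:
SELECT a.name AS item, b.name AS manager
FROM employees a
LEFT JOIN employees b ON a.manager_id = b.id

Result:
item  | manager
------+--------
Helen | NULL   
Pete  | Helen  
Julia | NULL   
Carol | Pete   
Dave  | Carol  
Jack  | NULL   


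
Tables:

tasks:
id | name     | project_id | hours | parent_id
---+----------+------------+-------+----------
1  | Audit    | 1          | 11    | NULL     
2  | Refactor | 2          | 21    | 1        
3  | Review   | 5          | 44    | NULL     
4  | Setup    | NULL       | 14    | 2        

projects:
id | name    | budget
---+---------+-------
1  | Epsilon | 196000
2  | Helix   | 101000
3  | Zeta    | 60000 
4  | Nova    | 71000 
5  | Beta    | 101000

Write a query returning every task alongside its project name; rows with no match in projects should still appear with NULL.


LEFT JOIN keeps every row from tasks (the left table); where project_id has no match in projects, the project columns become NULL. Walk through each task:
  - task 1 (Audit): project_id=1 -> matches Epsilon
  - task 2 (Refactor): project_id=2 -> matches Helix
  - task 3 (Review): project_id=5 -> matches Beta
  - task 4 (Setup): project_id=NULL, no match -> kept with NULL
All 4 rows appear; 1 has NULL project.

SQL:
SELECT a.name, b.name AS project
FROM tasks a
LEFT JOIN projects b ON a.project_id = b.id

Result:
name     | project
---------+--------
Audit    | Epsilon
Refactor | Helix  
Review   | Beta   
Setup    | NULL   


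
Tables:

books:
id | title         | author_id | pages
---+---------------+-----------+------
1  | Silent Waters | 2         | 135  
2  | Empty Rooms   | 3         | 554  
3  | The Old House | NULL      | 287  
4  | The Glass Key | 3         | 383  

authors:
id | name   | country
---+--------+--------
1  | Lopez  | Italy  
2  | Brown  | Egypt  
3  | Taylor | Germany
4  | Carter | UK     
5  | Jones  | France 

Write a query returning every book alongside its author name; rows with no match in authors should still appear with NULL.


LEFT JOIN keeps every row from books (the left table); where author_id has no match in authors, the author columns become NULL. Walk through each book:
  - book 1 (Silent Waters): author_id=2 -> matches Brown
  - book 2 (Empty Rooms): author_id=3 -> matches Taylor
  - book 3 (The Old House): author_id=NULL, no match -> kept with NULL
  - book 4 (The Glass Key): author_id=3 -> matches Taylor
All 4 rows appear; 1 has NULL author.

SQL:
SELECT a.title, b.name AS author
FROM books a
LEFT JOIN authors b ON a.author_id = b.id

Result:
title         | author
--------------+-------
Silent Waters | Brown 
Empty Rooms   | Taylor
The Old House | NULL  
The Glass Key | Taylor


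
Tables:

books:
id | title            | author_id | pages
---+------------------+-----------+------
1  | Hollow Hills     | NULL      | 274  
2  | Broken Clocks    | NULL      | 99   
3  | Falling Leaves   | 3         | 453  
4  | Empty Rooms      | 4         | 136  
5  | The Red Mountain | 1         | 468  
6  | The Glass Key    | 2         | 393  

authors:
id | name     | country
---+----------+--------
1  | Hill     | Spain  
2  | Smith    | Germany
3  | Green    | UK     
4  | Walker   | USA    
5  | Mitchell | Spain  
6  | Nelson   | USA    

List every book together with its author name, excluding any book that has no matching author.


INNER JOIN keeps only books rows whose author_id matches an id in authors. Walk through each book:
  - book 1 (Hollow Hills): author_id=NULL, no match -> dropped
  - book 2 (Broken Clocks): author_id=NULL, no match -> dropped
  - book 3 (Falling Leaves): author_id=3 -> matches Green
  - book 4 (Empty Rooms): author_id=4 -> matches Walker
  - book 5 (The Red Mountain): author_id=1 -> matches Hill
  - book 6 (The Glass Key): author_id=2 -> matches Smith
So 2 of 6 rows are dropped.

SQL:
SELECT a.title, b.name AS author
FROM books a
INNER JOIN authors b ON a.author_id = b.id

Result:
title            | author
-----------------+-------
Falling Leaves   | Green 
Empty Rooms      | Walker
The Red Mountain | Hill  
The Glass Key    | Smith 


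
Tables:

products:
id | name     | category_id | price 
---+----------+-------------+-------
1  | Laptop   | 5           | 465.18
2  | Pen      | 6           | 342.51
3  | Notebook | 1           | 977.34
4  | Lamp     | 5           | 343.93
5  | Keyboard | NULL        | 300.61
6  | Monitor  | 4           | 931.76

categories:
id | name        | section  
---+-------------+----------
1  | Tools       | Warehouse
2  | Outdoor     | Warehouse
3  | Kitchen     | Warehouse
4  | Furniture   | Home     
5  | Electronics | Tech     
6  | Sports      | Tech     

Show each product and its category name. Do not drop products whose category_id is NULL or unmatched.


LEFT JOIN keeps every row from products (the left table); where category_id has no match in categories, the category columns become NULL. Walk through each product:
  - product 1 (Laptop): category_id=5 -> matches Electronics
  - product 2 (Pen): category_id=6 -> matches Sports
  - product 3 (Notebook): category_id=1 -> matches Tools
  - product 4 (Lamp): category_id=5 -> matches Electronics
  - product 5 (Keyboard): category_id=NULL, no match -> kept with NULL
  - product 6 (Monitor): category_id=4 -> matches Furniture
All 6 rows appear; 1 has NULL category.

SQL:
SELECT a.name, b.name AS category
FROM products a
LEFT JOIN categories b ON a.category_id = b.id

Result:
name     | category   
---------+------------
Laptop   | Electronics
Pen      | Sports     
Notebook | Tools      
Lamp     | Electronics
Keyboard | NULL       
Monitor  | Furniture  


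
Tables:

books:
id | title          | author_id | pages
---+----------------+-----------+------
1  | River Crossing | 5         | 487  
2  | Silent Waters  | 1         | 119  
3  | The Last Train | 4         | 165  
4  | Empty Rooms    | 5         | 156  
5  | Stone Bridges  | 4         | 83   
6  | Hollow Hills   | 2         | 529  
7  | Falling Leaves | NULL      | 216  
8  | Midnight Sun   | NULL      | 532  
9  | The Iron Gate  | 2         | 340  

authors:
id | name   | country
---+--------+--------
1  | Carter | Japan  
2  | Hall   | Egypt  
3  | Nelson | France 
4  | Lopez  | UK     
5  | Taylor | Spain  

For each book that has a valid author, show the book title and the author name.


INNER JOIN keeps only books rows whose author_id matches an id in authors. Walk through each book:
  - book 1 (River Crossing): author_id=5 -> matches Taylor
  - book 2 (Silent Waters): author_id=1 -> matches Carter
  - book 3 (The Last Train): author_id=4 -> matches Lopez
  - book 4 (Empty Rooms): author_id=5 -> matches Taylor
  - book 5 (Stone Bridges): author_id=4 -> matches Lopez
  - book 6 (Hollow Hills): author_id=2 -> matches Hall
  - book 7 (Falling Leaves): author_id=NULL, no match -> dropped
  - book 8 (Midnight Sun): author_id=NULL, no match -> dropped
  - book 9 (The Iron Gate): author_id=2 -> matches Hall
So 2 of 9 rows are dropped.

SQL:
SELECT a.title, b.name AS author
FROM books a
INNER JOIN authors b ON a.author_id = b.id

Result:
title          | author
---------------+-------
River Crossing | Taylor
Silent Waters  | Carter
The Last Train | Lopez 
Empty Rooms    | Taylor
Stone Bridges  | Lopez 
Hollow Hills   | Hall  
The Iron Gate  | Hall  


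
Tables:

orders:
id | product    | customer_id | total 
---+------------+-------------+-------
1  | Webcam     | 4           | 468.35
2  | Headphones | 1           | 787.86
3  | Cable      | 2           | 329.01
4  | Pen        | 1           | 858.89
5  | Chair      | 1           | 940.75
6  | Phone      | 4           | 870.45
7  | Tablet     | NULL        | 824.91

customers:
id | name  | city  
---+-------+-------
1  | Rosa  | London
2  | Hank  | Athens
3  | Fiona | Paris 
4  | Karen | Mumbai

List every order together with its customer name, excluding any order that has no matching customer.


INNER JOIN keeps only orders rows whose customer_id matches an id in customers. Walk through each order:
  - order 1 (Webcam): customer_id=4 -> matches Karen
  - order 2 (Headphones): customer_id=1 -> matches Rosa
  - order 3 (Cable): customer_id=2 -> matches Hank
  - order 4 (Pen): customer_id=1 -> matches Rosa
  - order 5 (Chair): customer_id=1 -> matches Rosa
  - order 6 (Phone): customer_id=4 -> matches Karen
  - order 7 (Tablet): customer_id=NULL, no match -> dropped
So 1 of 7 rows is dropped.

SQL:
SELECT a.product, b.name AS customer
FROM orders a
INNER JOIN customers b ON a.customer_id = b.id

Result:
product    | customer
-----------+---------
Webcam     | Karen   
Headphones | Rosa    
Cable      | Hank    
Pen        | Rosa    
Chair      | Rosa    
Phone      | Karen   


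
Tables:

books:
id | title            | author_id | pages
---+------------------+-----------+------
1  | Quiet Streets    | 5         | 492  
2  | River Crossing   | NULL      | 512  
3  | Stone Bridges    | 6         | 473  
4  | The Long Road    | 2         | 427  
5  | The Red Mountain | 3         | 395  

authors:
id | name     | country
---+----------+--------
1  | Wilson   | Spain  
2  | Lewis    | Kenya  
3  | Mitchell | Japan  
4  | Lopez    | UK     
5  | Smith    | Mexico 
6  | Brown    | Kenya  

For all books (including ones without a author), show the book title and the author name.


LEFT JOIN keeps every row from books (the left table); where author_id has no match in authors, the author columns become NULL. Walk through each book:
  - book 1 (Quiet Streets): author_id=5 -> matches Smith
  - book 2 (River Crossing): author_id=NULL, no match -> kept with NULL
  - book 3 (Stone Bridges): author_id=6 -> matches Brown
  - book 4 (The Long Road): author_id=2 -> matches Lewis
  - book 5 (The Red Mountain): author_id=3 -> matches Mitchell
All 5 rows appear; 1 has NULL author.

SQL:
SELECT a.title, b.name AS author
FROM books a
LEFT JOIN authors b ON a.author_id = b.id

Result:
title            | author  
-----------------+---------
Quiet Streets    | Smith   
River Crossing   | NULL    
Stone Bridges    | Brown   
The Long Road    | Lewis   
The Red Mountain | Mitchell


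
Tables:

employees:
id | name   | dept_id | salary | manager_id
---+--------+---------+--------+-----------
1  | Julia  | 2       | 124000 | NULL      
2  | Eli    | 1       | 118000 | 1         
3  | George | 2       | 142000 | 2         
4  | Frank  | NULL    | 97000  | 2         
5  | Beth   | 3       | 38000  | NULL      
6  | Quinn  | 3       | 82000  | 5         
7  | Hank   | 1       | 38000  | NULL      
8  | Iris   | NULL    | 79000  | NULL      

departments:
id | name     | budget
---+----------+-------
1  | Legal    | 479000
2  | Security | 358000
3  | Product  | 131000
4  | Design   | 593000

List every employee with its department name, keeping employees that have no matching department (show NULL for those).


LEFT JOIN keeps every row from employees (the left table); where dept_id has no match in departments, the department columns become NULL. Walk through each employee:
  - employee 1 (Julia): dept_id=2 -> matches Security
  - employee 2 (Eli): dept_id=1 -> matches Legal
  - employee 3 (George): dept_id=2 -> matches Security
  - employee 4 (Frank): dept_id=NULL, no match -> kept with NULL
  - employee 5 (Beth): dept_id=3 -> matches Product
  - employee 6 (Quinn): dept_id=3 -> matches Product
  - employee 7 (Hank): dept_id=1 -> matches Legal
  - employee 8 (Iris): dept_id=NULL, no match -> kept with NULL
All 8 rows appear; 2 have NULL department.

SQL:
SELECT a.name, b.name AS department
FROM employees a
LEFT JOIN departments b ON a.dept_id = b.id

Result:
name   | department
-------+-----------
Julia  | Security  
Eli    | Legal     
George | Security  
Frank  | NULL      
Beth   | Product   
Quinn  | Product   
Hank   | Legal     
Iris   | NULL      


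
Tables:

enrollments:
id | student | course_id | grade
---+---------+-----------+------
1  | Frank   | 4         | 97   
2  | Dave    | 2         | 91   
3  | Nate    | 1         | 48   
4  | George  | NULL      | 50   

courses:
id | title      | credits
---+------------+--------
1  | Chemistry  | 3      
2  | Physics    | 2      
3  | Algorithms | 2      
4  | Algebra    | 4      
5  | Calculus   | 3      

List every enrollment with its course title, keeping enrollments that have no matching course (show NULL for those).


LEFT JOIN keeps every row from enrollments (the left table); where course_id has no match in courses, the course columns become NULL. Walk through each enrollment:
  - enrollment 1 (Frank): course_id=4 -> matches Algebra
  - enrollment 2 (Dave): course_id=2 -> matches Physics
  - enrollment 3 (Nate): course_id=1 -> matches Chemistry
  - enrollment 4 (George): course_id=NULL, no match -> kept with NULL
All 4 rows appear; 1 has NULL course.

SQL:
SELECT a.student, b.title AS course
FROM enrollments a
LEFT JOIN courses b ON a.course_id = b.id

Result:
student | course   
--------+----------
Frank   | Algebra  
Dave    | Physics  
Nate    | Chemistry
George  | NULL     


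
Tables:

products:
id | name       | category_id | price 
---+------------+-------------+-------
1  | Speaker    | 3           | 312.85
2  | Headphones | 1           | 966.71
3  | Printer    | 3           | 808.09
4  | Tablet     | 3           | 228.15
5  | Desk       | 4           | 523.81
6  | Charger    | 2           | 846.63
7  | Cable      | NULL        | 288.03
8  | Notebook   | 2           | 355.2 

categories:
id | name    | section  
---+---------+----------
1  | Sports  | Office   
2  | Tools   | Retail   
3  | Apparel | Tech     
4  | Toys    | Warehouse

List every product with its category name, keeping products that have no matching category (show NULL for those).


LEFT JOIN keeps every row from products (the left table); where category_id has no match in categories, the category columns become NULL. Walk through each product:
  - product 1 (Speaker): category_id=3 -> matches Apparel
  - product 2 (Headphones): category_id=1 -> matches Sports
  - product 3 (Printer): category_id=3 -> matches Apparel
  - product 4 (Tablet): category_id=3 -> matches Apparel
  - product 5 (Desk): category_id=4 -> matches Toys
  - product 6 (Charger): category_id=2 -> matches Tools
  - product 7 (Cable): category_id=NULL, no match -> kept with NULL
  - product 8 (Notebook): category_id=2 -> matches Tools
All 8 rows appear; 1 has NULL category.

SQL:
SELECT a.name, b.name AS category
FROM products a
LEFT JOIN categories b ON a.category_id = b.id

Result:
name       | category
-----------+---------
Speaker    | Apparel 
Headphones | Sports  
Printer    | Apparel 
Tablet     | Apparel 
Desk       | Toys    
Charger    | Tools   
Cable      | NULL    
Notebook   | Tools   


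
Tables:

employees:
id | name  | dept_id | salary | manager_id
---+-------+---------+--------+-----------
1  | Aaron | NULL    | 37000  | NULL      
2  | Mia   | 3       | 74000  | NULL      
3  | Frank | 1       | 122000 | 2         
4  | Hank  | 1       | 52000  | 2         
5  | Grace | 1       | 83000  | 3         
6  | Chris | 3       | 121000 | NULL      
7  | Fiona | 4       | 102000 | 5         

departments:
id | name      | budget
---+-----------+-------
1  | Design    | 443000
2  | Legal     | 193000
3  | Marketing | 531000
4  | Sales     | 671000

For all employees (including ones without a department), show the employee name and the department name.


LEFT JOIN keeps every row from employees (the left table); where dept_id has no match in departments, the department columns become NULL. Walk through each employee:
  - employee 1 (Aaron): dept_id=NULL, no match -> kept with NULL
  - employee 2 (Mia): dept_id=3 -> matches Marketing
  - employee 3 (Frank): dept_id=1 -> matches Design
  - employee 4 (Hank): dept_id=1 -> matches Design
  - employee 5 (Grace): dept_id=1 -> matches Design
  - employee 6 (Chris): dept_id=3 -> matches Marketing
  - employee 7 (Fiona): dept_id=4 -> matches Sales
All 7 rows appear; 1 has NULL department.

SQL:
SELECT a.name, b.name AS department
FROM employees a
LEFT JOIN departments b ON a.dept_id = b.id

Result:
name  | department
------+-----------
Aaron | NULL      
Mia   | Marketing 
Frank | Design    
Hank  | Design    
Grace | Design    
Chris | Marketing 
Fiona | Sales     


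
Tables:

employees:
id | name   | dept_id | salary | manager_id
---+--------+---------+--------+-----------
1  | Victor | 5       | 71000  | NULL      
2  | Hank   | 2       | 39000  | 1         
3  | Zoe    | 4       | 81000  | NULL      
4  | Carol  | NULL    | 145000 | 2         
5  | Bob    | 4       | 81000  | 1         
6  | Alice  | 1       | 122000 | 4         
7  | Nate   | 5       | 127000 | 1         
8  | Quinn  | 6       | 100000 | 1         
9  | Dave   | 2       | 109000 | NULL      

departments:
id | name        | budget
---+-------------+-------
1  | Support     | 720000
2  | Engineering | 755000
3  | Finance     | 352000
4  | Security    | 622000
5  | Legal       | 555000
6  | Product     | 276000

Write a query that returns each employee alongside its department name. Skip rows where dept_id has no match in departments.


INNER JOIN keeps only employees rows whose dept_id matches an id in departments. Walk through each employee:
  - employee 1 (Victor): dept_id=5 -> matches Legal
  - employee 2 (Hank): dept_id=2 -> matches Engineering
  - employee 3 (Zoe): dept_id=4 -> matches Security
  - employee 4 (Carol): dept_id=NULL, no match -> dropped
  - employee 5 (Bob): dept_id=4 -> matches Security
  - employee 6 (Alice): dept_id=1 -> matches Support
  - employee 7 (Nate): dept_id=5 -> matches Legal
  - employee 8 (Quinn): dept_id=6 -> matches Product
  - employee 9 (Dave): dept_id=2 -> matches Engineering
So 1 of 9 rows is dropped.

SQL:
SELECT a.name, b.name AS department
FROM employees a
INNER JOIN departments b ON a.dept_id = b.id

Result:
name   | department 
-------+------------
Victor | Legal      
Hank   | Engineering
Zoe    | Security   
Bob    | Security   
Alice  | Support    
Nate   | Legal      
Quinn  | Product    
Dave   | Engineering


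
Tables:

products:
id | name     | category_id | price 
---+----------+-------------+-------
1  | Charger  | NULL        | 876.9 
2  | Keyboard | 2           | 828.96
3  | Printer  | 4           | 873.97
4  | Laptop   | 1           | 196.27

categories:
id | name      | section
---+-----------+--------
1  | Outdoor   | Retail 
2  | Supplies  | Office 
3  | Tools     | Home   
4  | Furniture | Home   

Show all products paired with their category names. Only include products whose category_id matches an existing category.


INNER JOIN keeps only products rows whose category_id matches an id in categories. Walk through each product:
  - product 1 (Charger): category_id=NULL, no match -> dropped
  - product 2 (Keyboard): category_id=2 -> matches Supplies
  - product 3 (Printer): category_id=4 -> matches Furniture
  - product 4 (Laptop): category_id=1 -> matches Outdoor
So 1 of 4 rows is dropped.

SQL:
SELECT a.name, b.name AS category
FROM products a
INNER JOIN categories b ON a.category_id = b.id

Result:
name     | category 
---------+----------
Keyboard | Supplies 
Printer  | Furniture
Laptop   | Outdoor  


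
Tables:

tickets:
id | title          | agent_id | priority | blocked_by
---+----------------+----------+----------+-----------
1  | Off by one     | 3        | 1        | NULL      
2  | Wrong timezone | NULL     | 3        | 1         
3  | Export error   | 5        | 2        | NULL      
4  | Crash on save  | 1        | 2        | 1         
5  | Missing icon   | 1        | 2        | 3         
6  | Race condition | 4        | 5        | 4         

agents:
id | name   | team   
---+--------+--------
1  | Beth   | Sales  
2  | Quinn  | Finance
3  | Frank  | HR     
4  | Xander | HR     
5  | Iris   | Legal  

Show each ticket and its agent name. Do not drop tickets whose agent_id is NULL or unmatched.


LEFT JOIN keeps every row from tickets (the left table); where agent_id has no match in agents, the agent columns become NULL. Walk through each ticket:
  - ticket 1 (Off by one): agent_id=3 -> matches Frank
  - ticket 2 (Wrong timezone): agent_id=NULL, no match -> kept with NULL
  - ticket 3 (Export error): agent_id=5 -> matches Iris
  - ticket 4 (Crash on save): agent_id=1 -> matches Beth
  - ticket 5 (Missing icon): agent_id=1 -> matches Beth
  - ticket 6 (Race condition): agent_id=4 -> matches Xander
All 6 rows appear; 1 has NULL agent.

SQL:
SELECT a.title, b.name AS agent
FROM tickets a
LEFT JOIN agents b ON a.agent_id = b.id

Result:
title          | agent 
---------------+-------
Off by one     | Frank 
Wrong timezone | NULL  
Export error   | Iris  
Crash on save  | Beth  
Missing icon   | Beth  
Race condition | Xander


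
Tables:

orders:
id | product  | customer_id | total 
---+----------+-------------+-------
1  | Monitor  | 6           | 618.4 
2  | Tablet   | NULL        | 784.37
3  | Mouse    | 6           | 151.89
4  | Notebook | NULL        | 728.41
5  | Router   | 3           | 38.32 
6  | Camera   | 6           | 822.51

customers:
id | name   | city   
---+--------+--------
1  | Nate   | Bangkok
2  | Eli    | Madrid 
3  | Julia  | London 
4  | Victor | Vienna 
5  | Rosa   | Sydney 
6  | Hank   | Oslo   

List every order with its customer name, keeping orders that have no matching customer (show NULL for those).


LEFT JOIN keeps every row from orders (the left table); where customer_id has no match in customers, the customer columns become NULL. Walk through each order:
  - order 1 (Monitor): customer_id=6 -> matches Hank
  - order 2 (Tablet): customer_id=NULL, no match -> kept with NULL
  - order 3 (Mouse): customer_id=6 -> matches Hank
  - order 4 (Notebook): customer_id=NULL, no match -> kept with NULL
  - order 5 (Router): customer_id=3 -> matches Julia
  - order 6 (Camera): customer_id=6 -> matches Hank
All 6 rows appear; 2 have NULL customer.

SQL:
SELECT a.product, b.name AS customer
FROM orders a
LEFT JOIN customers b ON a.customer_id = b.id

Result:
product  | customer
---------+---------
Monitor  | Hank    
Tablet   | NULL    
Mouse    | Hank    
Notebook | NULL    
Router   | Julia   
Camera   | Hank    


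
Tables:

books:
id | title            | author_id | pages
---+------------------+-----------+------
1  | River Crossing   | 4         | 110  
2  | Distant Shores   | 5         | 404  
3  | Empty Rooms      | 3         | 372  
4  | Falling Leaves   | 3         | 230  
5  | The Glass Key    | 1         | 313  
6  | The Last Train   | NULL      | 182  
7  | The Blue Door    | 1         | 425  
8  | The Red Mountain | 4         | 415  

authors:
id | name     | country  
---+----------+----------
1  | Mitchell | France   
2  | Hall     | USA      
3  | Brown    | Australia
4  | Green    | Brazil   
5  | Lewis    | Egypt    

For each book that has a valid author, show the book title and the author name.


INNER JOIN keeps only books rows whose author_id matches an id in authors. Walk through each book:
  - book 1 (River Crossing): author_id=4 -> matches Green
  - book 2 (Distant Shores): author_id=5 -> matches Lewis
  - book 3 (Empty Rooms): author_id=3 -> matches Brown
  - book 4 (Falling Leaves): author_id=3 -> matches Brown
  - book 5 (The Glass Key): author_id=1 -> matches Mitchell
  - book 6 (The Last Train): author_id=NULL, no match -> dropped
  - book 7 (The Blue Door): author_id=1 -> matches Mitchell
  - book 8 (The Red Mountain): author_id=4 -> matches Green
So 1 of 8 rows is dropped.

SQL:
SELECT a.title, b.name AS author
FROM books a
INNER JOIN authors b ON a.author_id = b.id

Result:
title            | author  
-----------------+---------
River Crossing   | Green   
Distant Shores   | Lewis   
Empty Rooms      | Brown   
Falling Leaves   | Brown   
The Glass Key    | Mitchell
The Blue Door    | Mitchell
The Red Mountain | Green   


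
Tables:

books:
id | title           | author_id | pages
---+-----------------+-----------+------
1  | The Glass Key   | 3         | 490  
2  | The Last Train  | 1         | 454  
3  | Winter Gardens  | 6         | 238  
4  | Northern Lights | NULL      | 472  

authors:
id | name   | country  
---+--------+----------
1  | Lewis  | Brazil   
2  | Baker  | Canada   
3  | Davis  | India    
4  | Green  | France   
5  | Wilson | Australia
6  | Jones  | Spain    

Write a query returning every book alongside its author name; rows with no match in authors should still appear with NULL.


LEFT JOIN keeps every row from books (the left table); where author_id has no match in authors, the author columns become NULL. Walk through each book:
  - book 1 (The Glass Key): author_id=3 -> matches Davis
  - book 2 (The Last Train): author_id=1 -> matches Lewis
  - book 3 (Winter Gardens): author_id=6 -> matches Jones
  - book 4 (Northern Lights): author_id=NULL, no match -> kept with NULL
All 4 rows appear; 1 has NULL author.

SQL:
SELECT a.title, b.name AS author
FROM books a
LEFT JOIN authors b ON a.author_id = b.id

Result:
title           | author
----------------+-------
The Glass Key   | Davis 
The Last Train  | Lewis 
Winter Gardens  | Jones 
Northern Lights | NULL  
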